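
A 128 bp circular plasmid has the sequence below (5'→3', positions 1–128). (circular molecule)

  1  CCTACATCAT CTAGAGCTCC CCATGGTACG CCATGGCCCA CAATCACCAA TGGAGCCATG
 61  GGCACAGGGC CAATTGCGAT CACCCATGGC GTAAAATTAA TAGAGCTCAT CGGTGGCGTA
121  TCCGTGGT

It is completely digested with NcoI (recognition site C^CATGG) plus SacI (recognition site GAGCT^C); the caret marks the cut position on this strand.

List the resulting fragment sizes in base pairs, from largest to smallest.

NcoI sites (CCATGG) start at positions 21, 31, 56, 84.
NcoI cuts after the first base of each site, so after positions 21, 31, 56, 84.
SacI sites (GAGCTC) start at positions 14, 103.
SacI cuts after base 5 of each site (before the last base), so after positions 18, 107.
Combined cut positions: 18, 21, 31, 56, 84, 107.
Circular molecule, 6 cuts → 6 fragments:
  19–21 → 3 bp
  22–31 → 10 bp
  32–56 → 25 bp
  57–84 → 28 bp
  85–107 → 23 bp
  108–128 then 1–18 → 21 + 18 = 39 bp
Sorted largest to smallest: 39, 28, 25, 23, 10, 3 bp.

39, 28, 25, 23, 10, 3 bp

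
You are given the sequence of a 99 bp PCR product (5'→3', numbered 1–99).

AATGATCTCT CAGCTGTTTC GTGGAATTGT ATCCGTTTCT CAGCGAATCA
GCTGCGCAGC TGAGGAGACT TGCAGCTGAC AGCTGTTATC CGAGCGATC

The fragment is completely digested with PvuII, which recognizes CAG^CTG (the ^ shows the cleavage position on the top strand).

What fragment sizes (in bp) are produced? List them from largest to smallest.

PvuII sites (CAGCTG) start at positions 11, 49, 57, 73, 80.
PvuII cuts after base 3 of each site, so after positions 13, 51, 59, 75, 82.
Linear molecule, 5 cuts → 6 fragments:
  1–13 → 13 bp
  14–51 → 38 bp
  52–59 → 8 bp
  60–75 → 16 bp
  76–82 → 7 bp
  83–99 → 17 bp
Sorted largest to smallest: 38, 17, 16, 13, 8, 7 bp.

38, 17, 16, 13, 8, 7 bp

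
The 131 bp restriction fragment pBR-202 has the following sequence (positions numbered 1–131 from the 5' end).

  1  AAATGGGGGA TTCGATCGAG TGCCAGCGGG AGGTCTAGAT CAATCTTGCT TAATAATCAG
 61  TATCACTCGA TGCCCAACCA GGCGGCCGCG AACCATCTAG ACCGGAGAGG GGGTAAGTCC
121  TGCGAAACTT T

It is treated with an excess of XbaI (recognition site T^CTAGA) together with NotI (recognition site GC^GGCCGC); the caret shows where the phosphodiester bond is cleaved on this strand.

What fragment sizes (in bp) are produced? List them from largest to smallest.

XbaI sites (TCTAGA) start at positions 34, 96.
XbaI cuts after the first base of each site, so after positions 34, 96.
The NotI site (GCGGCCGC) starts at position 82.
NotI cuts after base 2 of each site, so after position 83.
Combined cut positions: 34, 83, 96.
Linear molecule, 3 cuts → 4 fragments:
  1–34 → 34 bp
  35–83 → 49 bp
  84–96 → 13 bp
  97–131 → 35 bp
Sorted largest to smallest: 49, 35, 34, 13 bp.

49, 35, 34, 13 bp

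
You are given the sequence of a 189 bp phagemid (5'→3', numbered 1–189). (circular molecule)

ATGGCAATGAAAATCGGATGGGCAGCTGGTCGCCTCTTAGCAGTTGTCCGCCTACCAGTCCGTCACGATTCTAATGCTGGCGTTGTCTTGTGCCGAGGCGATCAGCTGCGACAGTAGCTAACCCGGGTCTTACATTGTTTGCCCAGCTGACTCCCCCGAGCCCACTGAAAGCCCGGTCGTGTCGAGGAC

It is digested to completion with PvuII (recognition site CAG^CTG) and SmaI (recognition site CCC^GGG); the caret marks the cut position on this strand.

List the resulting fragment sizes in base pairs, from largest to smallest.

80, 68, 22, 19 bp

PvuII sites (CAGCTG) start at positions 23, 103, 144.
PvuII cuts after base 3 of each site, so after positions 25, 105, 146.
The SmaI site (CCCGGG) starts at position 122.
SmaI cuts after base 3 of each site, so after position 124.
Combined cut positions: 25, 105, 124, 146.
Circular molecule, 4 cuts → 4 fragments:
  26–105 → 80 bp
  106–124 → 19 bp
  125–146 → 22 bp
  147–189 then 1–25 → 43 + 25 = 68 bp
Sorted largest to smallest: 80, 68, 22, 19 bp.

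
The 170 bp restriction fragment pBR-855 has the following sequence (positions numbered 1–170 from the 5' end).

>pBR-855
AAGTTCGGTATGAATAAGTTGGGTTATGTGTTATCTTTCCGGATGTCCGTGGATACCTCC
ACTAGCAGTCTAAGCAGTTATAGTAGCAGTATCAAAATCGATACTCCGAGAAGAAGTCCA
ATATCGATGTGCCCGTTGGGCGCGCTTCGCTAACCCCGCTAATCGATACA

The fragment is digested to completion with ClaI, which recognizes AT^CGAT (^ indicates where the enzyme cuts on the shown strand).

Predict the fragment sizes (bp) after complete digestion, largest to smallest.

ClaI sites (ATCGAT) start at positions 97, 123, 162.
ClaI cuts after base 2 of each site, so after positions 98, 124, 163.
Linear molecule, 3 cuts → 4 fragments:
  1–98 → 98 bp
  99–124 → 26 bp
  125–163 → 39 bp
  164–170 → 7 bp
Sorted largest to smallest: 98, 39, 26, 7 bp.

98, 39, 26, 7 bp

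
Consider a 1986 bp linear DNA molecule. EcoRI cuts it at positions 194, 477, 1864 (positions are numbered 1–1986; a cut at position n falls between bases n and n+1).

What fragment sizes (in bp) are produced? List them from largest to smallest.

Linear molecule, 3 cuts → 4 fragments:
  194 − 0 = 194 bp
  477 − 194 = 283 bp
  1864 − 477 = 1387 bp
  1986 − 1864 = 122 bp
Sorted largest to smallest: 1387, 283, 194, 122 bp.

1387, 283, 194, 122 bp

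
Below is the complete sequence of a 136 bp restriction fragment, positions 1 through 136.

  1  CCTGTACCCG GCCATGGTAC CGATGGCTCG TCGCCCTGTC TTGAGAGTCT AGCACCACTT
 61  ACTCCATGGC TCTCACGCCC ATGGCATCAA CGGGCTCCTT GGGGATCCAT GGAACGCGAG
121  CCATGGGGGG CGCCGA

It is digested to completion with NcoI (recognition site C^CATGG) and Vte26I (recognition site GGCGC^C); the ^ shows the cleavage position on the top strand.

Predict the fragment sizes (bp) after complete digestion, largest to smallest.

NcoI sites (CCATGG) start at positions 12, 64, 79, 107, 121.
NcoI cuts after the first base of each site, so after positions 12, 64, 79, 107, 121.
The Vte26I site (GGCGCC) starts at position 129.
Vte26I cuts after base 5 of each site (before the last base), so after position 133.
Combined cut positions: 12, 64, 79, 107, 121, 133.
Linear molecule, 6 cuts → 7 fragments:
  1–12 → 12 bp
  13–64 → 52 bp
  65–79 → 15 bp
  80–107 → 28 bp
  108–121 → 14 bp
  122–133 → 12 bp
  134–136 → 3 bp
Sorted largest to smallest: 52, 28, 15, 14, 12, 12, 3 bp.

52, 28, 15, 14, 12, 12, 3 bp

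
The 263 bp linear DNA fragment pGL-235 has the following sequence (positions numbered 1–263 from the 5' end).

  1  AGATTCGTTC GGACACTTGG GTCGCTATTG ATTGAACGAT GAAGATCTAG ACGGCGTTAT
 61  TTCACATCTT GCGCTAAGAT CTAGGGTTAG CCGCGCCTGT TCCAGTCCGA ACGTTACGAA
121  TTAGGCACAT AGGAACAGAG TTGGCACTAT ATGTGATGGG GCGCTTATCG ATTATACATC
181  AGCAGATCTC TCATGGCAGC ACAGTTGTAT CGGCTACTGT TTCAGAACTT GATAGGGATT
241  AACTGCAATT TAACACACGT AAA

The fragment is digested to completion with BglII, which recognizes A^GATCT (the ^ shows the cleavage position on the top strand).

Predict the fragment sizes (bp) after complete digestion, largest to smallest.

107, 79, 43, 34 bp

BglII sites (AGATCT) start at positions 43, 77, 184.
BglII cuts after the first base of each site, so after positions 43, 77, 184.
Linear molecule, 3 cuts → 4 fragments:
  1–43 → 43 bp
  44–77 → 34 bp
  78–184 → 107 bp
  185–263 → 79 bp
Sorted largest to smallest: 107, 79, 43, 34 bp.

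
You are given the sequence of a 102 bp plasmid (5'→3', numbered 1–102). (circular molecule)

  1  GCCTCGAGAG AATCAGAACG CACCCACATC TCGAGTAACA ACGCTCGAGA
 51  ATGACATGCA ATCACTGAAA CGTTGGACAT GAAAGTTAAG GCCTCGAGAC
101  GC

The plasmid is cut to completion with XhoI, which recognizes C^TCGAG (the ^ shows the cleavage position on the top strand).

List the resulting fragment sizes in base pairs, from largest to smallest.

49, 27, 14, 12 bp

XhoI sites (CTCGAG) start at positions 3, 30, 44, 93.
XhoI cuts after the first base of each site, so after positions 3, 30, 44, 93.
Circular molecule, 4 cuts → 4 fragments:
  4–30 → 27 bp
  31–44 → 14 bp
  45–93 → 49 bp
  94–102 then 1–3 → 9 + 3 = 12 bp
Sorted largest to smallest: 49, 27, 14, 12 bp.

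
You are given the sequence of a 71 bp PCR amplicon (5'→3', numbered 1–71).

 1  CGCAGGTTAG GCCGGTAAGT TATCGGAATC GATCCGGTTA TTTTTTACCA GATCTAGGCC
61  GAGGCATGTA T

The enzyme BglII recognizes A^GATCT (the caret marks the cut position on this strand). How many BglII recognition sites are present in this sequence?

AGATCT occurs starting at position 50.
BglII cuts at 1 site.

1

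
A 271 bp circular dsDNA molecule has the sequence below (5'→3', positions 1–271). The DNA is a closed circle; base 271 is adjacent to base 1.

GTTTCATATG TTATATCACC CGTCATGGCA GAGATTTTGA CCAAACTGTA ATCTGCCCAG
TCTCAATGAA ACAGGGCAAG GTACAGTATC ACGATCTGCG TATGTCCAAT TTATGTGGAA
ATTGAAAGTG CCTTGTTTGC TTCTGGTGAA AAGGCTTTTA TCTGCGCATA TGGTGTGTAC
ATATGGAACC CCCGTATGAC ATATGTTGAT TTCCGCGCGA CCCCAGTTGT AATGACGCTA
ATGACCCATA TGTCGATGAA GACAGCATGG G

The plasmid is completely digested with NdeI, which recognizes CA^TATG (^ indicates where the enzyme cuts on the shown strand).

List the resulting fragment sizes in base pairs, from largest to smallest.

NdeI sites (CATATG) start at positions 5, 167, 180, 200, 247.
NdeI cuts after base 2 of each site, so after positions 6, 168, 181, 201, 248.
Circular molecule, 5 cuts → 5 fragments:
  7–168 → 162 bp
  169–181 → 13 bp
  182–201 → 20 bp
  202–248 → 47 bp
  249–271 then 1–6 → 23 + 6 = 29 bp
Sorted largest to smallest: 162, 47, 29, 20, 13 bp.

162, 47, 29, 20, 13 bp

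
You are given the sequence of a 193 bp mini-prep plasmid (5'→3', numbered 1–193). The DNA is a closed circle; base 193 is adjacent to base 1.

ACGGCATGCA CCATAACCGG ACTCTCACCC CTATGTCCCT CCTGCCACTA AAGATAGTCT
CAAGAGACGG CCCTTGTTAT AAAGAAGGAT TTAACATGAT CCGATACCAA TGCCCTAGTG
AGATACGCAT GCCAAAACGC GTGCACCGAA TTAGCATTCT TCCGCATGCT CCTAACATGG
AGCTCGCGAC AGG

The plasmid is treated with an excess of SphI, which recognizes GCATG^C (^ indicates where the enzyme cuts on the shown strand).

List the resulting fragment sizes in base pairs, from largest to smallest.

SphI sites (GCATGC) start at positions 4, 127, 164.
SphI cuts after base 5 of each site (before the last base), so after positions 8, 131, 168.
Circular molecule, 3 cuts → 3 fragments:
  9–131 → 123 bp
  132–168 → 37 bp
  169–193 then 1–8 → 25 + 8 = 33 bp
Sorted largest to smallest: 123, 37, 33 bp.

123, 37, 33 bp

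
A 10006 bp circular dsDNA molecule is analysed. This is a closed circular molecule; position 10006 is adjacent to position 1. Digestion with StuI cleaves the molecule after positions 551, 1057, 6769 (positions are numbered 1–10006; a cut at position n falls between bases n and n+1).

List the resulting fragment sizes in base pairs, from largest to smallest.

Circular molecule, 3 cuts → 3 fragments:
  1057 − 551 = 506 bp
  6769 − 1057 = 5712 bp
  wrap: 10006 − 6769 + 551 = 3788 bp
Sorted largest to smallest: 5712, 3788, 506 bp.

5712, 3788, 506 bp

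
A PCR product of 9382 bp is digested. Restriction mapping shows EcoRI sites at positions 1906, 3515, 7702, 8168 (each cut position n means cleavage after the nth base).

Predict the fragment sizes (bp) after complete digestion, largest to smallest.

Linear molecule, 4 cuts → 5 fragments:
  1906 − 0 = 1906 bp
  3515 − 1906 = 1609 bp
  7702 − 3515 = 4187 bp
  8168 − 7702 = 466 bp
  9382 − 8168 = 1214 bp
Sorted largest to smallest: 4187, 1906, 1609, 1214, 466 bp.

4187, 1906, 1609, 1214, 466 bp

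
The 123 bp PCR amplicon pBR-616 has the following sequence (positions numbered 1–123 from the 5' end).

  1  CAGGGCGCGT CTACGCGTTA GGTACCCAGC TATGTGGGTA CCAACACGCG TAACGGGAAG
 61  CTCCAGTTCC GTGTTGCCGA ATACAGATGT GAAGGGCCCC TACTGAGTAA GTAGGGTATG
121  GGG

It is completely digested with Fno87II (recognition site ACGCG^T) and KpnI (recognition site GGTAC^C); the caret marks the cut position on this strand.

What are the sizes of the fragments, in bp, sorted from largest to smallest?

73, 17, 16, 9, 8 bp

Fno87II sites (ACGCGT) start at positions 13, 46.
Fno87II cuts after base 5 of each site (before the last base), so after positions 17, 50.
KpnI sites (GGTACC) start at positions 21, 37.
KpnI cuts after base 5 of each site (before the last base), so after positions 25, 41.
Combined cut positions: 17, 25, 41, 50.
Linear molecule, 4 cuts → 5 fragments:
  1–17 → 17 bp
  18–25 → 8 bp
  26–41 → 16 bp
  42–50 → 9 bp
  51–123 → 73 bp
Sorted largest to smallest: 73, 17, 16, 9, 8 bp.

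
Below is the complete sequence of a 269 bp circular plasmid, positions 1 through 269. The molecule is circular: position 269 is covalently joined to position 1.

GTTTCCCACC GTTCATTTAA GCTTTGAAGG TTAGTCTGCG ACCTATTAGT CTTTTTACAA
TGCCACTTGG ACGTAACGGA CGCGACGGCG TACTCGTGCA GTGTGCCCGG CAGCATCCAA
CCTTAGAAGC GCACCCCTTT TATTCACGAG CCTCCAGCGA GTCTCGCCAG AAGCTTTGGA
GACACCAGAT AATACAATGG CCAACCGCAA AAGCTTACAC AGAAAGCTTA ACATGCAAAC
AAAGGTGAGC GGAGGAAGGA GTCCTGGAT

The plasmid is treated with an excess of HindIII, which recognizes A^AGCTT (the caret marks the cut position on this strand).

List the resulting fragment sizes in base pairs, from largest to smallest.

HindIII sites (AAGCTT) start at positions 19, 171, 211, 224.
HindIII cuts after the first base of each site, so after positions 19, 171, 211, 224.
Circular molecule, 4 cuts → 4 fragments:
  20–171 → 152 bp
  172–211 → 40 bp
  212–224 → 13 bp
  225–269 then 1–19 → 45 + 19 = 64 bp
Sorted largest to smallest: 152, 64, 40, 13 bp.

152, 64, 40, 13 bp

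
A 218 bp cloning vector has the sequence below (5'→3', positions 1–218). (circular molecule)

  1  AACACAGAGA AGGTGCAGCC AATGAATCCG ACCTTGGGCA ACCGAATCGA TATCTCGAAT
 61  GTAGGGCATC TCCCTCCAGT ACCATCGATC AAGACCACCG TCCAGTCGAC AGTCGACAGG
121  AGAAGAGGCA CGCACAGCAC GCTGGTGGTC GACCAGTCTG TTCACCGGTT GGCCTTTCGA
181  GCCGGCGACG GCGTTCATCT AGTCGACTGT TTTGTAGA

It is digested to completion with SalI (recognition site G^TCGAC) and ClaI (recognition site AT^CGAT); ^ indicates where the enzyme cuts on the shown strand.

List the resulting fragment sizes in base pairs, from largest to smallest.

63, 54, 38, 36, 20, 7 bp

SalI sites (GTCGAC) start at positions 105, 112, 148, 202.
SalI cuts after the first base of each site, so after positions 105, 112, 148, 202.
ClaI sites (ATCGAT) start at positions 46, 84.
ClaI cuts after base 2 of each site, so after positions 47, 85.
Combined cut positions: 47, 85, 105, 112, 148, 202.
Circular molecule, 6 cuts → 6 fragments:
  48–85 → 38 bp
  86–105 → 20 bp
  106–112 → 7 bp
  113–148 → 36 bp
  149–202 → 54 bp
  203–218 then 1–47 → 16 + 47 = 63 bp
Sorted largest to smallest: 63, 54, 38, 36, 20, 7 bp.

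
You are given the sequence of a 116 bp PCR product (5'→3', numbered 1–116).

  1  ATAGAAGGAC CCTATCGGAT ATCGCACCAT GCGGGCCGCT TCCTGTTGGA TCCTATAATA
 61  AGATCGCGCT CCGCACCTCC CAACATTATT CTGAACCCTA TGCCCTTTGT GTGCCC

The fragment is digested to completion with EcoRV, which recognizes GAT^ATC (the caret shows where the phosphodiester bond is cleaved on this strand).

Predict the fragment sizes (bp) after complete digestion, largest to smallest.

96, 20 bp

The EcoRV site (GATATC) starts at position 18.
EcoRV cuts after base 3 of each site, so after position 20.
Linear molecule, 1 cut → 2 fragments:
  1–20 → 20 bp
  21–116 → 96 bp
Sorted largest to smallest: 96, 20 bp.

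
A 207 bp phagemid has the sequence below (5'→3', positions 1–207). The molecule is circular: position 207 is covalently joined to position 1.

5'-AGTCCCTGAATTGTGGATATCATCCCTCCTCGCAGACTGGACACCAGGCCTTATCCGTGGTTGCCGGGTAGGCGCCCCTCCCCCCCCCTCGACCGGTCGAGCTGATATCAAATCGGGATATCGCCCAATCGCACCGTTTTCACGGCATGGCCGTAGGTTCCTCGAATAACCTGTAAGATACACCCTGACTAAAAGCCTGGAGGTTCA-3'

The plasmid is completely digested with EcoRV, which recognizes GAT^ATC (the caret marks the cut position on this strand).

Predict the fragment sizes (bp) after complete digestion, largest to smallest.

EcoRV sites (GATATC) start at positions 16, 104, 117.
EcoRV cuts after base 3 of each site, so after positions 18, 106, 119.
Circular molecule, 3 cuts → 3 fragments:
  19–106 → 88 bp
  107–119 → 13 bp
  120–207 then 1–18 → 88 + 18 = 106 bp
Sorted largest to smallest: 106, 88, 13 bp.

106, 88, 13 bp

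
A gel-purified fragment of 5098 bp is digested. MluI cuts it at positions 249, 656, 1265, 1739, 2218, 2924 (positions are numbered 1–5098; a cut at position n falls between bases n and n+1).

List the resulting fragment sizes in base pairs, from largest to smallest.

Linear molecule, 6 cuts → 7 fragments:
  249 − 0 = 249 bp
  656 − 249 = 407 bp
  1265 − 656 = 609 bp
  1739 − 1265 = 474 bp
  2218 − 1739 = 479 bp
  2924 − 2218 = 706 bp
  5098 − 2924 = 2174 bp
Sorted largest to smallest: 2174, 706, 609, 479, 474, 407, 249 bp.

2174, 706, 609, 479, 474, 407, 249 bp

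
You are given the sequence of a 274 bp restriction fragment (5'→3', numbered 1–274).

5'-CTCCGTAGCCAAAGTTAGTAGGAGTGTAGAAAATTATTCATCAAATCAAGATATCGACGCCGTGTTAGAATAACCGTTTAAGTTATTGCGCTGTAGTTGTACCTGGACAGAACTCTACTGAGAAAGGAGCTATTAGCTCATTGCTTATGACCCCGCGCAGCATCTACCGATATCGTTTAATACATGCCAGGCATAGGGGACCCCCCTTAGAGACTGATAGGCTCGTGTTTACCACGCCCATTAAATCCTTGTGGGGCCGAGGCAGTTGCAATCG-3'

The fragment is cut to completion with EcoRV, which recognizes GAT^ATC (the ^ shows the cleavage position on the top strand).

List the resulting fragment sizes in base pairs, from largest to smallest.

119, 103, 52 bp

EcoRV sites (GATATC) start at positions 50, 169.
EcoRV cuts after base 3 of each site, so after positions 52, 171.
Linear molecule, 2 cuts → 3 fragments:
  1–52 → 52 bp
  53–171 → 119 bp
  172–274 → 103 bp
Sorted largest to smallest: 119, 103, 52 bp.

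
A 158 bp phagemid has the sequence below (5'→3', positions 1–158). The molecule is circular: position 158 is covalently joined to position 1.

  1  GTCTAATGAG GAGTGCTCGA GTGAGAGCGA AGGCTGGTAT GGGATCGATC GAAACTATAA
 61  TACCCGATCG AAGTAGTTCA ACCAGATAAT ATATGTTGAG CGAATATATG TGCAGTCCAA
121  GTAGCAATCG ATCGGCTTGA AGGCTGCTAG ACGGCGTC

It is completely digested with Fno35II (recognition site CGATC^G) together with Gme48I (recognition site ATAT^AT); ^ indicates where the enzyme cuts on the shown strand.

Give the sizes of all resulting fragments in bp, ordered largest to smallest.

Fno35II sites (CGATCG) start at positions 46, 65, 129.
Fno35II cuts after base 5 of each site (before the last base), so after positions 50, 69, 133.
Gme48I sites (ATATAT) start at positions 89, 104.
Gme48I cuts after base 4 of each site, so after positions 92, 107.
Combined cut positions: 50, 69, 92, 107, 133.
Circular molecule, 5 cuts → 5 fragments:
  51–69 → 19 bp
  70–92 → 23 bp
  93–107 → 15 bp
  108–133 → 26 bp
  134–158 then 1–50 → 25 + 50 = 75 bp
Sorted largest to smallest: 75, 26, 23, 19, 15 bp.

75, 26, 23, 19, 15 bp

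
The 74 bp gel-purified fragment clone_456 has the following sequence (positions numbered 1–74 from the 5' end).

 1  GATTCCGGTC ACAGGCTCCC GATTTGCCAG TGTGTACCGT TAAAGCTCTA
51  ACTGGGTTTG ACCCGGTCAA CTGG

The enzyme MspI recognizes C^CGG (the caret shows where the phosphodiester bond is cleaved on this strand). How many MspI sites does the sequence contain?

2

CCGG occurs starting at positions 5, 63.
MspI cuts at 2 sites.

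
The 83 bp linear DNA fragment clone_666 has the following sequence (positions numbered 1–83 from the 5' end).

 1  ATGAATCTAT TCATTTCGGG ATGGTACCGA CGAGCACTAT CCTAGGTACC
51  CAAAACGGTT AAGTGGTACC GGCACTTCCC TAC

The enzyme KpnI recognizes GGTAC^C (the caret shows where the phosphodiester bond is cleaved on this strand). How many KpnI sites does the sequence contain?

GGTACC occurs starting at positions 23, 45, 65.
KpnI cuts at 3 sites.

3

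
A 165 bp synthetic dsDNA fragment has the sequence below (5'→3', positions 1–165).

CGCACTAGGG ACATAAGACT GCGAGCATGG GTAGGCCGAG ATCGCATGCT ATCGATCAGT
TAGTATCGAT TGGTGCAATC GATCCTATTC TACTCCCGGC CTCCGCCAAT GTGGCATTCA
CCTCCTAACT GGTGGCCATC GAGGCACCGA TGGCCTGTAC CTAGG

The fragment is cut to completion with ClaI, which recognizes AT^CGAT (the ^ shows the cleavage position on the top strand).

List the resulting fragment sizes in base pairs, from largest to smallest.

86, 52, 14, 13 bp

ClaI sites (ATCGAT) start at positions 51, 65, 78.
ClaI cuts after base 2 of each site, so after positions 52, 66, 79.
Linear molecule, 3 cuts → 4 fragments:
  1–52 → 52 bp
  53–66 → 14 bp
  67–79 → 13 bp
  80–165 → 86 bp
Sorted largest to smallest: 86, 52, 14, 13 bp.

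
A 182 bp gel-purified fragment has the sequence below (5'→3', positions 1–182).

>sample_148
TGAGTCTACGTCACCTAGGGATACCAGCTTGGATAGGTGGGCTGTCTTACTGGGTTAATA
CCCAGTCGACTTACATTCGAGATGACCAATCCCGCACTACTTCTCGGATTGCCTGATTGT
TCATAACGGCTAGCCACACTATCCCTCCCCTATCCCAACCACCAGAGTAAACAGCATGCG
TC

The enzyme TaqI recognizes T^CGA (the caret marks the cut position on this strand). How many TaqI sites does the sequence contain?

TCGA occurs starting at positions 66, 77.
TaqI cuts at 2 sites.

2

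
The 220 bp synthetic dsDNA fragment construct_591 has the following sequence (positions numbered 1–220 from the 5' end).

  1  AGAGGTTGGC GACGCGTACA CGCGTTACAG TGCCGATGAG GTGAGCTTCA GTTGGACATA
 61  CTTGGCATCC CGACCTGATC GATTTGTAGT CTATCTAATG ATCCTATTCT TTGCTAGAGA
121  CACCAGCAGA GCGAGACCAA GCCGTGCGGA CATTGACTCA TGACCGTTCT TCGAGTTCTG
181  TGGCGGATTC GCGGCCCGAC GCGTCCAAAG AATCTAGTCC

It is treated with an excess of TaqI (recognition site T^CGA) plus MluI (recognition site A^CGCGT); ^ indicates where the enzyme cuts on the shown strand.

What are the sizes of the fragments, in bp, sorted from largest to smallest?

TaqI sites (TCGA) start at positions 79, 171.
TaqI cuts after the first base of each site, so after positions 79, 171.
MluI sites (ACGCGT) start at positions 12, 20, 199.
MluI cuts after the first base of each site, so after positions 12, 20, 199.
Combined cut positions: 12, 20, 79, 171, 199.
Linear molecule, 5 cuts → 6 fragments:
  1–12 → 12 bp
  13–20 → 8 bp
  21–79 → 59 bp
  80–171 → 92 bp
  172–199 → 28 bp
  200–220 → 21 bp
Sorted largest to smallest: 92, 59, 28, 21, 12, 8 bp.

92, 59, 28, 21, 12, 8 bp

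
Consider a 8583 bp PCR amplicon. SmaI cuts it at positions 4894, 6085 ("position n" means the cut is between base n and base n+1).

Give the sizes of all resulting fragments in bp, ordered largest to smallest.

4894, 2498, 1191 bp

Linear molecule, 2 cuts → 3 fragments:
  4894 − 0 = 4894 bp
  6085 − 4894 = 1191 bp
  8583 − 6085 = 2498 bp
Sorted largest to smallest: 4894, 2498, 1191 bp.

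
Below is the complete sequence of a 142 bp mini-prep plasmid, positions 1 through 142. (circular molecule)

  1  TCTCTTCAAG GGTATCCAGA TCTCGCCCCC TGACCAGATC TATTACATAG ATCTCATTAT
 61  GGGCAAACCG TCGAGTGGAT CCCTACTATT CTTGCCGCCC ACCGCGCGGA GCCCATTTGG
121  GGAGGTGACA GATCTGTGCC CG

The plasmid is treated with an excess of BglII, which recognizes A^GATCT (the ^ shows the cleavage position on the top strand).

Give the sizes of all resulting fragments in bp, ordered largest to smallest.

BglII sites (AGATCT) start at positions 18, 36, 49, 130.
BglII cuts after the first base of each site, so after positions 18, 36, 49, 130.
Circular molecule, 4 cuts → 4 fragments:
  19–36 → 18 bp
  37–49 → 13 bp
  50–130 → 81 bp
  131–142 then 1–18 → 12 + 18 = 30 bp
Sorted largest to smallest: 81, 30, 18, 13 bp.

81, 30, 18, 13 bp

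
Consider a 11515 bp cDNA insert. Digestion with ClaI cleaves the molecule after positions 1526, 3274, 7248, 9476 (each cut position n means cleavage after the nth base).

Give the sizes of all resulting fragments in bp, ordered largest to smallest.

3974, 2228, 2039, 1748, 1526 bp

Linear molecule, 4 cuts → 5 fragments:
  1526 − 0 = 1526 bp
  3274 − 1526 = 1748 bp
  7248 − 3274 = 3974 bp
  9476 − 7248 = 2228 bp
  11515 − 9476 = 2039 bp
Sorted largest to smallest: 3974, 2228, 2039, 1748, 1526 bp.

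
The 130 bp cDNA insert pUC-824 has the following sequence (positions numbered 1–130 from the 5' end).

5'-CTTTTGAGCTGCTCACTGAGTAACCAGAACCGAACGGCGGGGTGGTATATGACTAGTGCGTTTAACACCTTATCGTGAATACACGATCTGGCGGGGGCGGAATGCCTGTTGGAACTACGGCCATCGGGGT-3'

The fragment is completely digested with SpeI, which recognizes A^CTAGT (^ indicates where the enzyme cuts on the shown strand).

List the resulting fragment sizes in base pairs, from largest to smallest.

78, 52 bp

The SpeI site (ACTAGT) starts at position 52.
SpeI cuts after the first base of each site, so after position 52.
Linear molecule, 1 cut → 2 fragments:
  1–52 → 52 bp
  53–130 → 78 bp
Sorted largest to smallest: 78, 52 bp.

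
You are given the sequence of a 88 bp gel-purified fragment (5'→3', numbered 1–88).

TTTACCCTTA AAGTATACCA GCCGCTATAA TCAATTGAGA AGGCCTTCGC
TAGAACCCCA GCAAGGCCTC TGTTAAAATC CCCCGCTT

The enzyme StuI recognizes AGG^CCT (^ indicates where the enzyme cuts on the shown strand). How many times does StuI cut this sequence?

AGGCCT occurs starting at positions 41, 64.
StuI cuts at 2 sites.

2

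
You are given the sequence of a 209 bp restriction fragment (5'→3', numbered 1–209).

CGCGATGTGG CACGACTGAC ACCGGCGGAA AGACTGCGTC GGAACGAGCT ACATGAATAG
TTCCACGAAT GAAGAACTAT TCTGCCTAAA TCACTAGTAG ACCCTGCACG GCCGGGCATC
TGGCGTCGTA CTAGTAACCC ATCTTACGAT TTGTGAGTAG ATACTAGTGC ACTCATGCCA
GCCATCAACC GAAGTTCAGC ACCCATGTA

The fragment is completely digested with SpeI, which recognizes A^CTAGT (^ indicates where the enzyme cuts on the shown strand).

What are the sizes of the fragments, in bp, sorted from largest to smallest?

SpeI sites (ACTAGT) start at positions 93, 130, 163.
SpeI cuts after the first base of each site, so after positions 93, 130, 163.
Linear molecule, 3 cuts → 4 fragments:
  1–93 → 93 bp
  94–130 → 37 bp
  131–163 → 33 bp
  164–209 → 46 bp
Sorted largest to smallest: 93, 46, 37, 33 bp.

93, 46, 37, 33 bp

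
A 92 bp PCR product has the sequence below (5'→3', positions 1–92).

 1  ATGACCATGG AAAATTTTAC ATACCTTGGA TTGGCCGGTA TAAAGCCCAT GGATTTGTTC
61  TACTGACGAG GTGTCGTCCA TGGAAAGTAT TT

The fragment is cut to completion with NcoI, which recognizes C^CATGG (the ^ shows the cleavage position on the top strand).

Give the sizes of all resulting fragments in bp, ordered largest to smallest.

42, 31, 14, 5 bp

NcoI sites (CCATGG) start at positions 5, 47, 78.
NcoI cuts after the first base of each site, so after positions 5, 47, 78.
Linear molecule, 3 cuts → 4 fragments:
  1–5 → 5 bp
  6–47 → 42 bp
  48–78 → 31 bp
  79–92 → 14 bp
Sorted largest to smallest: 42, 31, 14, 5 bp.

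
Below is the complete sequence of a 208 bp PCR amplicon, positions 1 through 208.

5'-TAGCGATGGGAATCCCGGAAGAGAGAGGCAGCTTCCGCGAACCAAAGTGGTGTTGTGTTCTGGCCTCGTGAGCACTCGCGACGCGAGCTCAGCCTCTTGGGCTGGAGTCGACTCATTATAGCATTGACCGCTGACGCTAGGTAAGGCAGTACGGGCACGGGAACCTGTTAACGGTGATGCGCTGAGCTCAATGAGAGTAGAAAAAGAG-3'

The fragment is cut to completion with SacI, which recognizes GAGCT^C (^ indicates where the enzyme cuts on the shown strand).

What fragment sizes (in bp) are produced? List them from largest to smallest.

99, 89, 20 bp

SacI sites (GAGCTC) start at positions 85, 184.
SacI cuts after base 5 of each site (before the last base), so after positions 89, 188.
Linear molecule, 2 cuts → 3 fragments:
  1–89 → 89 bp
  90–188 → 99 bp
  189–208 → 20 bp
Sorted largest to smallest: 99, 89, 20 bp.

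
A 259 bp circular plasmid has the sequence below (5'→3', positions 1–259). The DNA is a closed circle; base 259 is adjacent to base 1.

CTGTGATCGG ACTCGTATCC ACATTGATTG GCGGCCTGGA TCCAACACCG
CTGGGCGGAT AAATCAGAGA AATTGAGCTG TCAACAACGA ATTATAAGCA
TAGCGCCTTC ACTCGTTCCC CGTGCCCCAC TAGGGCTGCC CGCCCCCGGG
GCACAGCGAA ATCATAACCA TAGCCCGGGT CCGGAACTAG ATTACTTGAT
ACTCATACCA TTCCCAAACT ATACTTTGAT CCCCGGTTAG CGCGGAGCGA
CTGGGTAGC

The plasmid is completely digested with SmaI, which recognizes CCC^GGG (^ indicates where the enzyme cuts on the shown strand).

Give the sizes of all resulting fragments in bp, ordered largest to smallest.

SmaI sites (CCCGGG) start at positions 145, 174.
SmaI cuts after base 3 of each site, so after positions 147, 176.
Circular molecule, 2 cuts → 2 fragments:
  148–176 → 29 bp
  177–259 then 1–147 → 83 + 147 = 230 bp
Sorted largest to smallest: 230, 29 bp.

230, 29 bp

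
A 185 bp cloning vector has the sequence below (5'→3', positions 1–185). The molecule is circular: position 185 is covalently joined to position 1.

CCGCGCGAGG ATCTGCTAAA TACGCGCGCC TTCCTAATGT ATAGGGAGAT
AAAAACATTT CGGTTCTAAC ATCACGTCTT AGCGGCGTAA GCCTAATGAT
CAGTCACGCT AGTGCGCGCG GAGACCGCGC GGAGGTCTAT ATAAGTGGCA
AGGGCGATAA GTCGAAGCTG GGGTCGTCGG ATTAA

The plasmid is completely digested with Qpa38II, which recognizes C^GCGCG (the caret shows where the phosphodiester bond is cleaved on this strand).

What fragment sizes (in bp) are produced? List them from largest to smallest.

Qpa38II sites (CGCGCG) start at positions 2, 23, 115, 126.
Qpa38II cuts after the first base of each site, so after positions 2, 23, 115, 126.
Circular molecule, 4 cuts → 4 fragments:
  3–23 → 21 bp
  24–115 → 92 bp
  116–126 → 11 bp
  127–185 then 1–2 → 59 + 2 = 61 bp
Sorted largest to smallest: 92, 61, 21, 11 bp.

92, 61, 21, 11 bp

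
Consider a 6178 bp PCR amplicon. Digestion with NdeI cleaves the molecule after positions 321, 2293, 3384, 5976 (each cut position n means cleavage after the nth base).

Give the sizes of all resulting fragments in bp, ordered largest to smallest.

Linear molecule, 4 cuts → 5 fragments:
  321 − 0 = 321 bp
  2293 − 321 = 1972 bp
  3384 − 2293 = 1091 bp
  5976 − 3384 = 2592 bp
  6178 − 5976 = 202 bp
Sorted largest to smallest: 2592, 1972, 1091, 321, 202 bp.

2592, 1972, 1091, 321, 202 bp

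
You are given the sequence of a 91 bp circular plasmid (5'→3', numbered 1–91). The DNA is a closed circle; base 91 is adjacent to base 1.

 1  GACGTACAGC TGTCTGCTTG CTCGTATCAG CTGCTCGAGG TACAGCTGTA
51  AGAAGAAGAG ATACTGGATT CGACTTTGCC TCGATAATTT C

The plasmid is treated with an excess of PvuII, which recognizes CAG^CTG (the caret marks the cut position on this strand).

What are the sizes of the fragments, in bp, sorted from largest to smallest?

55, 21, 15 bp

PvuII sites (CAGCTG) start at positions 7, 28, 43.
PvuII cuts after base 3 of each site, so after positions 9, 30, 45.
Circular molecule, 3 cuts → 3 fragments:
  10–30 → 21 bp
  31–45 → 15 bp
  46–91 then 1–9 → 46 + 9 = 55 bp
Sorted largest to smallest: 55, 21, 15 bp.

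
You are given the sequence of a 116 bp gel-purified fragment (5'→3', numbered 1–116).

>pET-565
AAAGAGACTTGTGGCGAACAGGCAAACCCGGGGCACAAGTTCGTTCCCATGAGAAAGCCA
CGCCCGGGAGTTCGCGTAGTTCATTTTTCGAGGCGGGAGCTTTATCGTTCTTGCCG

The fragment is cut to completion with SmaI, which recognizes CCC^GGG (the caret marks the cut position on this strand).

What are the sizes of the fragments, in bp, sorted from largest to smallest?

SmaI sites (CCCGGG) start at positions 27, 63.
SmaI cuts after base 3 of each site, so after positions 29, 65.
Linear molecule, 2 cuts → 3 fragments:
  1–29 → 29 bp
  30–65 → 36 bp
  66–116 → 51 bp
Sorted largest to smallest: 51, 36, 29 bp.

51, 36, 29 bp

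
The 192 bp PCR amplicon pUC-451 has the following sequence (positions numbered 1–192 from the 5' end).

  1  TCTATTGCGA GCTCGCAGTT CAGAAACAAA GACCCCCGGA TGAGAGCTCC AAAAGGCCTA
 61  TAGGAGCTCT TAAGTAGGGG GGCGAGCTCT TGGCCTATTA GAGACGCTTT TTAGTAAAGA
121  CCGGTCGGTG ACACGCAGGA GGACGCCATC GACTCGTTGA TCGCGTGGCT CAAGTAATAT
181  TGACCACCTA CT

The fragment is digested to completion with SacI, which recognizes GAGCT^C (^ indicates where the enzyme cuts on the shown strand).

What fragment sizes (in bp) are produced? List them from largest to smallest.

SacI sites (GAGCTC) start at positions 9, 44, 64, 84.
SacI cuts after base 5 of each site (before the last base), so after positions 13, 48, 68, 88.
Linear molecule, 4 cuts → 5 fragments:
  1–13 → 13 bp
  14–48 → 35 bp
  49–68 → 20 bp
  69–88 → 20 bp
  89–192 → 104 bp
Sorted largest to smallest: 104, 35, 20, 20, 13 bp.

104, 35, 20, 20, 13 bp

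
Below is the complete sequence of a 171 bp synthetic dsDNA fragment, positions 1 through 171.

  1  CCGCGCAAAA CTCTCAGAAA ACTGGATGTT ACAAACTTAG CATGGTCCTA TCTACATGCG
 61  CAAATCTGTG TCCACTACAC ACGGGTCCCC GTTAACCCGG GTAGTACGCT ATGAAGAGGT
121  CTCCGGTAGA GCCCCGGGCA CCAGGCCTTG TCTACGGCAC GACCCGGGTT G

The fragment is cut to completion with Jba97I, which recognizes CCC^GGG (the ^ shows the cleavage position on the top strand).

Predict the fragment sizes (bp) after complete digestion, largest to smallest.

98, 37, 30, 6 bp

Jba97I sites (CCCGGG) start at positions 96, 133, 163.
Jba97I cuts after base 3 of each site, so after positions 98, 135, 165.
Linear molecule, 3 cuts → 4 fragments:
  1–98 → 98 bp
  99–135 → 37 bp
  136–165 → 30 bp
  166–171 → 6 bp
Sorted largest to smallest: 98, 37, 30, 6 bp.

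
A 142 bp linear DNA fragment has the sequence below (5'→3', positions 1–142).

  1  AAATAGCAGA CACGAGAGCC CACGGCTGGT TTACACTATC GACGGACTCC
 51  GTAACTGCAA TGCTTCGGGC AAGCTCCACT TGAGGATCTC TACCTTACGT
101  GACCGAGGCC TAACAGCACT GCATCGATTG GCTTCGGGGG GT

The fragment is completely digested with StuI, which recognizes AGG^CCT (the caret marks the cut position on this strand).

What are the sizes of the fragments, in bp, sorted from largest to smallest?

The StuI site (AGGCCT) starts at position 106.
StuI cuts after base 3 of each site, so after position 108.
Linear molecule, 1 cut → 2 fragments:
  1–108 → 108 bp
  109–142 → 34 bp
Sorted largest to smallest: 108, 34 bp.

108, 34 bp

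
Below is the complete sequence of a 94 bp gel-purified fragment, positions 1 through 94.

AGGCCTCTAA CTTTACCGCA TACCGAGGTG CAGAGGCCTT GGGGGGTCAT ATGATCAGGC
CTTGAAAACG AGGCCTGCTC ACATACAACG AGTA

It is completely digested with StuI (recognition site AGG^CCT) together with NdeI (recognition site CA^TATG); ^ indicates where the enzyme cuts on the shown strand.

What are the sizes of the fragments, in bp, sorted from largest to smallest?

33, 21, 14, 13, 10, 3 bp

StuI sites (AGGCCT) start at positions 1, 34, 57, 71.
StuI cuts after base 3 of each site, so after positions 3, 36, 59, 73.
The NdeI site (CATATG) starts at position 48.
NdeI cuts after base 2 of each site, so after position 49.
Combined cut positions: 3, 36, 49, 59, 73.
Linear molecule, 5 cuts → 6 fragments:
  1–3 → 3 bp
  4–36 → 33 bp
  37–49 → 13 bp
  50–59 → 10 bp
  60–73 → 14 bp
  74–94 → 21 bp
Sorted largest to smallest: 33, 21, 14, 13, 10, 3 bp.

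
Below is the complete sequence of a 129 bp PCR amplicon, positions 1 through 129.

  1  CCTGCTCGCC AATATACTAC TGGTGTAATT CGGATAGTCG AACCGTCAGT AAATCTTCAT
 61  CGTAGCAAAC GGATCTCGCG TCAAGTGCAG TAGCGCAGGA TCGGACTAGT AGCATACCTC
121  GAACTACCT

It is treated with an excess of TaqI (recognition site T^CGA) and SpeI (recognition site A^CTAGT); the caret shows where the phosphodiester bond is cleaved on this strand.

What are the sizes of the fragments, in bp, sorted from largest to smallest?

67, 38, 14, 10 bp

TaqI sites (TCGA) start at positions 38, 119.
TaqI cuts after the first base of each site, so after positions 38, 119.
The SpeI site (ACTAGT) starts at position 105.
SpeI cuts after the first base of each site, so after position 105.
Combined cut positions: 38, 105, 119.
Linear molecule, 3 cuts → 4 fragments:
  1–38 → 38 bp
  39–105 → 67 bp
  106–119 → 14 bp
  120–129 → 10 bp
Sorted largest to smallest: 67, 38, 14, 10 bp.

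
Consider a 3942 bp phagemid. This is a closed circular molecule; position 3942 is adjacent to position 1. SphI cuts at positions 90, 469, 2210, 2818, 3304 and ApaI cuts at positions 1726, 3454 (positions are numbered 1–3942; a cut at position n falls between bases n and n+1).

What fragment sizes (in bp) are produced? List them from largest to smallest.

1257, 608, 578, 486, 484, 379, 150 bp

Combined cut positions (sorted): 90, 469, 1726, 2210, 2818, 3304, 3454.
Circular molecule, 7 cuts → 7 fragments:
  469 − 90 = 379 bp
  1726 − 469 = 1257 bp
  2210 − 1726 = 484 bp
  2818 − 2210 = 608 bp
  3304 − 2818 = 486 bp
  3454 − 3304 = 150 bp
  wrap: 3942 − 3454 + 90 = 578 bp
Sorted largest to smallest: 1257, 608, 578, 486, 484, 379, 150 bp.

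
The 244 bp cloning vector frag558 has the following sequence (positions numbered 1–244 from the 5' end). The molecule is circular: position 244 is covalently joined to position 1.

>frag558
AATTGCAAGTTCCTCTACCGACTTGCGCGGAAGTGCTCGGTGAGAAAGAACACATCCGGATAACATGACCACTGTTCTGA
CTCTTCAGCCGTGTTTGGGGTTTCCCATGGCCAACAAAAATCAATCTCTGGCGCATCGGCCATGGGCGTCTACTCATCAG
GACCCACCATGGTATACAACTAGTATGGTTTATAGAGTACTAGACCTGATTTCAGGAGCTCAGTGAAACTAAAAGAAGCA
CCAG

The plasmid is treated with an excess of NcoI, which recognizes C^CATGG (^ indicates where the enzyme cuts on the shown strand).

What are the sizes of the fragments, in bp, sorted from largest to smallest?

182, 35, 27 bp

NcoI sites (CCATGG) start at positions 105, 140, 167.
NcoI cuts after the first base of each site, so after positions 105, 140, 167.
Circular molecule, 3 cuts → 3 fragments:
  106–140 → 35 bp
  141–167 → 27 bp
  168–244 then 1–105 → 77 + 105 = 182 bp
Sorted largest to smallest: 182, 35, 27 bp.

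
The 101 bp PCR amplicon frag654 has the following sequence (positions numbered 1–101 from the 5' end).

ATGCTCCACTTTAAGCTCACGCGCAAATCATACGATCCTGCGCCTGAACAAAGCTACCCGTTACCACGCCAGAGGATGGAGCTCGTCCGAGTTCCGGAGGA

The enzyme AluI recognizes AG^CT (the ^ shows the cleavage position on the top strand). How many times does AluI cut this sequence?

AGCT occurs starting at positions 14, 52, 80.
AluI cuts at 3 sites.

3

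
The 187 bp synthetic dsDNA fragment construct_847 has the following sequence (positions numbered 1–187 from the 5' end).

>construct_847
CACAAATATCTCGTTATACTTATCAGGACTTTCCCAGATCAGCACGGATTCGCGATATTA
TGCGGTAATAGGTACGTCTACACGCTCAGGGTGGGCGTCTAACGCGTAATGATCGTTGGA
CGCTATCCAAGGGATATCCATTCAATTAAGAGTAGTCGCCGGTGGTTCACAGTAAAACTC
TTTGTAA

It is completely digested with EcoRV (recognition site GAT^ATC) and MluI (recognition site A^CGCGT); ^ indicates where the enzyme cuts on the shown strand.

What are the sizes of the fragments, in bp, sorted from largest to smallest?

The EcoRV site (GATATC) starts at position 133.
EcoRV cuts after base 3 of each site, so after position 135.
The MluI site (ACGCGT) starts at position 102.
MluI cuts after the first base of each site, so after position 102.
Combined cut positions: 102, 135.
Linear molecule, 2 cuts → 3 fragments:
  1–102 → 102 bp
  103–135 → 33 bp
  136–187 → 52 bp
Sorted largest to smallest: 102, 52, 33 bp.

102, 52, 33 bp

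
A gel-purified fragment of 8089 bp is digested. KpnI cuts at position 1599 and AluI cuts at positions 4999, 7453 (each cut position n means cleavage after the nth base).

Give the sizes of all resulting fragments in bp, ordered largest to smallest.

3400, 2454, 1599, 636 bp

Combined cut positions (sorted): 1599, 4999, 7453.
Linear molecule, 3 cuts → 4 fragments:
  1599 − 0 = 1599 bp
  4999 − 1599 = 3400 bp
  7453 − 4999 = 2454 bp
  8089 − 7453 = 636 bp
Sorted largest to smallest: 3400, 2454, 1599, 636 bp.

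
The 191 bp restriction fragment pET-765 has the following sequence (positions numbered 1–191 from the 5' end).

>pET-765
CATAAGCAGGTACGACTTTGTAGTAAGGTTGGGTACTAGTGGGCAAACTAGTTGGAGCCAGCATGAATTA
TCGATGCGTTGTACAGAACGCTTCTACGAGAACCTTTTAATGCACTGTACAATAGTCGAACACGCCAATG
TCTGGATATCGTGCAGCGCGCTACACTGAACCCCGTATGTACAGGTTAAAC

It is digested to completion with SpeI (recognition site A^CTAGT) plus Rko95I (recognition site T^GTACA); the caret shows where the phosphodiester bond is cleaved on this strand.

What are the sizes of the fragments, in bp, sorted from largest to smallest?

62, 36, 35, 33, 13, 12 bp

SpeI sites (ACTAGT) start at positions 35, 47.
SpeI cuts after the first base of each site, so after positions 35, 47.
Rko95I sites (TGTACA) start at positions 80, 116, 178.
Rko95I cuts after the first base of each site, so after positions 80, 116, 178.
Combined cut positions: 35, 47, 80, 116, 178.
Linear molecule, 5 cuts → 6 fragments:
  1–35 → 35 bp
  36–47 → 12 bp
  48–80 → 33 bp
  81–116 → 36 bp
  117–178 → 62 bp
  179–191 → 13 bp
Sorted largest to smallest: 62, 36, 35, 33, 13, 12 bp.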